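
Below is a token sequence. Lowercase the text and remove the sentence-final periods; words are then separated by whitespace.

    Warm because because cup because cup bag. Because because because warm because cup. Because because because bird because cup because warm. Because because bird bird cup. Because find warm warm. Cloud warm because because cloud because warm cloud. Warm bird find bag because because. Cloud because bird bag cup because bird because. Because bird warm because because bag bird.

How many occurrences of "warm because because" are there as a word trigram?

Scanning the 57 overlapping trigram windows for "warm because because":
  position 1–3: warm because because
  position 21–23: warm because because
  position 32–34: warm because because
  position 55–57: warm because because

4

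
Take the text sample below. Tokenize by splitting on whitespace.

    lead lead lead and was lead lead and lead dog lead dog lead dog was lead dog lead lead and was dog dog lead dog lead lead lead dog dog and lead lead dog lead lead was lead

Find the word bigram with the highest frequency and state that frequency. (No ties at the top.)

Bigram frequencies (highest first):
  lead lead: 8
  lead dog: 7
  dog lead: 6
  lead and: 3
  was lead: 3
  and was: 2
  … (6 more, each ≤ 2)

"lead lead", 8 times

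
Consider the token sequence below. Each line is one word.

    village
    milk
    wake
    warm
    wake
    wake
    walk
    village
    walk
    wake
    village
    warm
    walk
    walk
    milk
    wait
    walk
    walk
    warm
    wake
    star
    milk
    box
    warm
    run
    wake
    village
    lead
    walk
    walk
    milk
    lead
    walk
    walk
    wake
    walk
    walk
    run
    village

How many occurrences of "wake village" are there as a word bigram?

2

Scanning the 38 overlapping bigram windows for "wake village":
  position 10–11: wake village
  position 26–27: wake village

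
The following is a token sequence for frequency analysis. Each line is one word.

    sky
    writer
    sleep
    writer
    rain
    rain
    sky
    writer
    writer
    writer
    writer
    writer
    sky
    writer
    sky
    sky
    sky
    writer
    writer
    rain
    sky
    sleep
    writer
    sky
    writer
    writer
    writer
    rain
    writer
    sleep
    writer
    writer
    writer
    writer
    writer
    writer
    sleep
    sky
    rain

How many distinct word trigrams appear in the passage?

25

39 tokens → 37 trigram windows in total.
Repeated trigrams (each contributes count−1 duplicates):
  writer writer writer: 8
  sky writer writer: 3
  writer sky writer: 2
  writer sleep writer: 2
  writer writer rain: 2
12 duplicate windows → 37 − 12 = 25 distinct.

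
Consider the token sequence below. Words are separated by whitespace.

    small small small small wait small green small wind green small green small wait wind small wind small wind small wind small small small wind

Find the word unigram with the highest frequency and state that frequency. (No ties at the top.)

Unigram frequencies (highest first):
  small: 14
  wind: 6
  green: 3
  wait: 2

"small", 14 times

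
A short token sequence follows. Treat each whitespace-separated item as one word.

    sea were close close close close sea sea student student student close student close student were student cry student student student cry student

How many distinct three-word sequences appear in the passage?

23 tokens → 21 trigram windows in total.
Repeated trigrams (each contributes count−1 duplicates):
  close close close: 2
  student close student: 2
  student cry student: 2
  student student student: 2
4 duplicate windows → 21 − 4 = 17 distinct.

17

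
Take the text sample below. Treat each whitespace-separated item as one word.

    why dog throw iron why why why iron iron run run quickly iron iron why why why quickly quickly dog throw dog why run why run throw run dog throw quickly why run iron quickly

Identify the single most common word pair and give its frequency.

"why why", 4 times

Bigram frequencies (highest first):
  why why: 4
  dog throw: 3
  why run: 3
  iron why: 2
  iron iron: 2
  why dog: 1
  … (19 more, each ≤ 1)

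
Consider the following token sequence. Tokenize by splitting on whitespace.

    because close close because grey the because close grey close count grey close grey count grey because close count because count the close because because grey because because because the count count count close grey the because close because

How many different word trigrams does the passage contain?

39 tokens → 37 trigram windows in total.
Repeated trigrams (each contributes count−1 duplicates):
  grey the because: 2
  the because close: 2
2 duplicate windows → 37 − 2 = 35 distinct.

35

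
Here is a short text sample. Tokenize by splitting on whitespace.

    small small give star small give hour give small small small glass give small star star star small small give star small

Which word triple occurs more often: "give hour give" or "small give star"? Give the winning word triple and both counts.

"give hour give": 1 occurrence
"small give star": 2 occurrences

"small give star" (2 vs 1)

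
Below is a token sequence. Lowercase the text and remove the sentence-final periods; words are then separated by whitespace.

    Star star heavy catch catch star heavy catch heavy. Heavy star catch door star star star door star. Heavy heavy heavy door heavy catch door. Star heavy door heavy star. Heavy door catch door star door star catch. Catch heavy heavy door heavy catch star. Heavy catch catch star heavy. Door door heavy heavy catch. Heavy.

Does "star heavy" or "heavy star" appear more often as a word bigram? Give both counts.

"star heavy": 7 occurrences
"heavy star": 2 occurrences

"star heavy" (7 vs 2)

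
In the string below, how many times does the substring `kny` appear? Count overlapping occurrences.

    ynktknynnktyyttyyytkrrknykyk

Sliding a length-3 window over the 28 characters (26 positions):
  position 5–7: kny
  position 23–25: kny

2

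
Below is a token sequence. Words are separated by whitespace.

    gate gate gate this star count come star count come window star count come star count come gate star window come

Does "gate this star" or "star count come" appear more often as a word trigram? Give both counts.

"gate this star": 1 occurrence
"star count come": 4 occurrences

"star count come" (4 vs 1)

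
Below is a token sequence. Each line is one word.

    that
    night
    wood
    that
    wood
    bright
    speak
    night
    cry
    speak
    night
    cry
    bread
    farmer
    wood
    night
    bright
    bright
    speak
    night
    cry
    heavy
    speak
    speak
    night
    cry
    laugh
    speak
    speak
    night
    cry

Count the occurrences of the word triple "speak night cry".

Scanning the 29 overlapping trigram windows for "speak night cry":
  position 7–9: speak night cry
  position 10–12: speak night cry
  position 19–21: speak night cry
  position 24–26: speak night cry
  position 29–31: speak night cry

5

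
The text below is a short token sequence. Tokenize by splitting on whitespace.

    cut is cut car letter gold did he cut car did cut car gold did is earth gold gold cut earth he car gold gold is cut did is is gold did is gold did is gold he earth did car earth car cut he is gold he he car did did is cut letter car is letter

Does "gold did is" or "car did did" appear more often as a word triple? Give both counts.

"gold did is" (3 vs 1)

"gold did is": 3 occurrences
"car did did": 1 occurrence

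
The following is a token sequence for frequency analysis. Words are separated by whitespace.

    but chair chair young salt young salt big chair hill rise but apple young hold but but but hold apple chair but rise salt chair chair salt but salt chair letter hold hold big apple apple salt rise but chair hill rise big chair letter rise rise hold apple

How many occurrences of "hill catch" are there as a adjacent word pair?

Scanning the 48 overlapping bigram windows for "hill catch":
  (none found)

0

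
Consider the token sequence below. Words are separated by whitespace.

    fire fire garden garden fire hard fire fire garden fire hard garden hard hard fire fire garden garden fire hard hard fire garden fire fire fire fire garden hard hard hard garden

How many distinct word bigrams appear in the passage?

9

32 tokens → 31 bigram windows in total.
Repeated bigrams (each contributes count−1 duplicates):
  fire fire: 6
  fire garden: 5
  garden fire: 4
  hard hard: 4
  fire hard: 3
  hard fire: 3
  garden garden: 2
  garden hard: 2
  … (1 more repeated)
22 duplicate windows → 31 − 22 = 9 distinct.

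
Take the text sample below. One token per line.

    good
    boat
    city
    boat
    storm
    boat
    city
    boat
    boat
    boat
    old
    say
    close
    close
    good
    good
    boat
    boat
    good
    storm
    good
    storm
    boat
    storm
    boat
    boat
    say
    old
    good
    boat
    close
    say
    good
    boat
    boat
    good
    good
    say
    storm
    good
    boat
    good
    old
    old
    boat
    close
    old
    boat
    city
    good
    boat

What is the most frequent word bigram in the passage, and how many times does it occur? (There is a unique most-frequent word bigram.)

"good boat", 6 times

Bigram frequencies (highest first):
  good boat: 6
  boat boat: 5
  boat city: 3
  storm boat: 3
  boat good: 3
  city boat: 2
  … (22 more, each ≤ 2)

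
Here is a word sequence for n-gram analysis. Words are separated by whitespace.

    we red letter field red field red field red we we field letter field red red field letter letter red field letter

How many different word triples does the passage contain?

22 tokens → 20 trigram windows in total.
Repeated trigrams (each contributes count−1 duplicates):
  field red field: 2
  letter field red: 2
  red field letter: 2
  red field red: 2
4 duplicate windows → 20 − 4 = 16 distinct.

16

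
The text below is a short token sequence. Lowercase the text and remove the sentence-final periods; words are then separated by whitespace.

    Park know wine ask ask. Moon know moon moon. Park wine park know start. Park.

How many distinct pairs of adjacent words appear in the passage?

15 tokens → 14 bigram windows in total.
Repeated bigrams (each contributes count−1 duplicates):
  park know: 2
1 duplicate windows → 14 − 1 = 13 distinct.

13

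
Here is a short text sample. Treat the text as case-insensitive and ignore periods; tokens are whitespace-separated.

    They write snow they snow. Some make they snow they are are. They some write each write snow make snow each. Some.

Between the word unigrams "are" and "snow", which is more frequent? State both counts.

"snow" (5 vs 2)

"are": 2 occurrences
"snow": 5 occurrences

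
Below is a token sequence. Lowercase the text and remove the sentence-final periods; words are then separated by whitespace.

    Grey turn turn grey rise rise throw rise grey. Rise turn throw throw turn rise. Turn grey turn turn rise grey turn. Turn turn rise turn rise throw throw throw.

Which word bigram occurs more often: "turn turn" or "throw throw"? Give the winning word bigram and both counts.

"turn turn": 4 occurrences
"throw throw": 3 occurrences

"turn turn" (4 vs 3)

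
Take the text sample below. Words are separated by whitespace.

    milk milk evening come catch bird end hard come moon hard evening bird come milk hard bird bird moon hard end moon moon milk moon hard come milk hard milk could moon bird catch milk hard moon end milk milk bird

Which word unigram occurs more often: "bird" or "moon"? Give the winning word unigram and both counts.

"moon" (7 vs 6)

"bird": 6 occurrences
"moon": 7 occurrences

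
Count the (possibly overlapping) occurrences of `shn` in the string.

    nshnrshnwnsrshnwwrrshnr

4

Sliding a length-3 window over the 23 characters (21 positions):
  position 2–4: shn
  position 6–8: shn
  position 13–15: shn
  position 20–22: shn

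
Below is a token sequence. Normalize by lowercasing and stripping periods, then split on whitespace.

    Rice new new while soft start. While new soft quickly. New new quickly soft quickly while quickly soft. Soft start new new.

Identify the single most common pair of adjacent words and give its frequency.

Bigram frequencies (highest first):
  new new: 3
  soft start: 2
  soft quickly: 2
  quickly soft: 2
  rice new: 1
  new while: 1
  … (10 more, each ≤ 1)

"new new", 3 times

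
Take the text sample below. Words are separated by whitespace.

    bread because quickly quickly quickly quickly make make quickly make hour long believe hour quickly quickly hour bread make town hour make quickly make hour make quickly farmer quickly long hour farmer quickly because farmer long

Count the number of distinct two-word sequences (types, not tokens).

25

36 tokens → 35 bigram windows in total.
Repeated bigrams (each contributes count−1 duplicates):
  quickly quickly: 4
  make quickly: 3
  quickly make: 3
  farmer quickly: 2
  hour make: 2
  make hour: 2
10 duplicate windows → 35 − 10 = 25 distinct.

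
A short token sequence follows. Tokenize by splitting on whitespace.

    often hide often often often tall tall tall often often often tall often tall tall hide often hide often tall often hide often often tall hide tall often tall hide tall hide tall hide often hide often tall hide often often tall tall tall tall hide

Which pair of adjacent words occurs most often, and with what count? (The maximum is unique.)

"often tall", 8 times

Bigram frequencies (highest first):
  often tall: 8
  hide often: 7
  tall hide: 7
  often often: 6
  tall tall: 6
  often hide: 4
  … (2 more, each ≤ 4)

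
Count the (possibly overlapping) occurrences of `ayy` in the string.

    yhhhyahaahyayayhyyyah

0

Sliding a length-3 window over the 21 characters (19 positions):
  (no match at any position)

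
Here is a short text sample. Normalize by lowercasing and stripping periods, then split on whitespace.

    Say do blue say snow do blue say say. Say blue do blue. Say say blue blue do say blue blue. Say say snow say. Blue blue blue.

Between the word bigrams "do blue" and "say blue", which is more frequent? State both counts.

"say blue" (4 vs 3)

"do blue": 3 occurrences
"say blue": 4 occurrences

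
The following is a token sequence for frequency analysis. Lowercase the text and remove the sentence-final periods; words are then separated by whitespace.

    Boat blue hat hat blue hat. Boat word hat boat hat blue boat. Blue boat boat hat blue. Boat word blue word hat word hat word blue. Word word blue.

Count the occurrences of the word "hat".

Scanning the 30 tokens for "hat":
  position 3: hat
  position 4: hat
  position 6: hat
  position 9: hat
  position 11: hat
  position 17: hat
  position 23: hat
  position 25: hat

8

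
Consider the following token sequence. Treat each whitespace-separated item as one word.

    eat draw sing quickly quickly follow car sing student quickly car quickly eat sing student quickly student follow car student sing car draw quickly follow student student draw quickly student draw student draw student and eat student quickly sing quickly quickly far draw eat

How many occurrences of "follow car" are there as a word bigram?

2

Scanning the 43 overlapping bigram windows for "follow car":
  position 6–7: follow car
  position 18–19: follow car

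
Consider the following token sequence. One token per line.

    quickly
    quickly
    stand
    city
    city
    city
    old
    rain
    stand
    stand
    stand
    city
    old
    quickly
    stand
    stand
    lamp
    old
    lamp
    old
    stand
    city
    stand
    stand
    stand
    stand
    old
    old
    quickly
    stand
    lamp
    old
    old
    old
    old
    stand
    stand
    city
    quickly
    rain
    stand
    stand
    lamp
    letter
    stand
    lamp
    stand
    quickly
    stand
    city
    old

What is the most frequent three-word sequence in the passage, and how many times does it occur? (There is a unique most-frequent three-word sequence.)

"stand stand stand", 3 times

Trigram frequencies (highest first):
  stand stand stand: 3
  quickly stand city: 2
  rain stand stand: 2
  stand stand city: 2
  stand city old: 2
  old quickly stand: 2
  … (33 more, each ≤ 2)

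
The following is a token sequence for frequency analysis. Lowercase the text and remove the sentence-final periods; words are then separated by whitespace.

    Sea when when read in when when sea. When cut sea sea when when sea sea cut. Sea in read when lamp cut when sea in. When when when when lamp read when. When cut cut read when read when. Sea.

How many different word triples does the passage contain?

35

41 tokens → 39 trigram windows in total.
Repeated trigrams (each contributes count−1 duplicates):
  in when when: 2
  sea when when: 2
  when when sea: 2
  when when when: 2
4 duplicate windows → 39 − 4 = 35 distinct.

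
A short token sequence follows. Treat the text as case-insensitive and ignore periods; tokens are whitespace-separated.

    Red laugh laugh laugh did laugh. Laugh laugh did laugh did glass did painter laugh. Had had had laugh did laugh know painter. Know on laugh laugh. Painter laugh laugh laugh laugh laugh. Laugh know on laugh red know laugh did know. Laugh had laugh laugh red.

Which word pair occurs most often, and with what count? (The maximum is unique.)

Bigram frequencies (highest first):
  laugh laugh: 11
  laugh did: 5
  did laugh: 3
  painter laugh: 2
  laugh had: 2
  had had: 2
  … (15 more, each ≤ 2)

"laugh laugh", 11 times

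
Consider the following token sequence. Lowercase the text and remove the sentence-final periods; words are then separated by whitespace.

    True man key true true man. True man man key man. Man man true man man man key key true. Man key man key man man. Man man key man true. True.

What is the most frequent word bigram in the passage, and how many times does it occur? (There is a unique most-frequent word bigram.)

Bigram frequencies (highest first):
  man man: 8
  man key: 6
  true man: 5
  key man: 4
  man true: 3
  key true: 2
  … (2 more, each ≤ 2)

"man man", 8 times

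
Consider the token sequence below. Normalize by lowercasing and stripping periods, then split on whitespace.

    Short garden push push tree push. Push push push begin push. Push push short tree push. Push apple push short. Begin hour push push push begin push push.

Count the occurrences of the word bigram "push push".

10

Scanning the 27 overlapping bigram windows for "push push":
  position 3–4: push push
  position 6–7: push push
  position 7–8: push push
  position 8–9: push push
  position 11–12: push push
  position 12–13: push push
  position 16–17: push push
  position 23–24: push push
  position 24–25: push push
  position 27–28: push push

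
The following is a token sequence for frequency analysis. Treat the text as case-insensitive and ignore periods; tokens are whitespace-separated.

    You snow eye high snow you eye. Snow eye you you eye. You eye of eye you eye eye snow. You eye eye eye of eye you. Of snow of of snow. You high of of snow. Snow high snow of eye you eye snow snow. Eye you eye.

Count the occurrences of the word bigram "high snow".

2

Scanning the 48 overlapping bigram windows for "high snow":
  position 4–5: high snow
  position 39–40: high snow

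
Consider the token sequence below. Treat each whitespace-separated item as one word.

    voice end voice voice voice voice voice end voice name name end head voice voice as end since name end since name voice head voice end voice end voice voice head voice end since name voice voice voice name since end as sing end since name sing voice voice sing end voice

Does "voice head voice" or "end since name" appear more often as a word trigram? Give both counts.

"voice head voice": 2 occurrences
"end since name": 4 occurrences

"end since name" (4 vs 2)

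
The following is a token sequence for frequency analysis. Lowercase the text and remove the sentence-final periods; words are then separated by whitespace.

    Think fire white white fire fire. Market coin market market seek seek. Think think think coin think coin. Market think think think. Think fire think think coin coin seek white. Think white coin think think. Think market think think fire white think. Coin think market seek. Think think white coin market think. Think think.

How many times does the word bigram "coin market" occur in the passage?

Scanning the 53 overlapping bigram windows for "coin market":
  position 8–9: coin market
  position 18–19: coin market
  position 50–51: coin market

3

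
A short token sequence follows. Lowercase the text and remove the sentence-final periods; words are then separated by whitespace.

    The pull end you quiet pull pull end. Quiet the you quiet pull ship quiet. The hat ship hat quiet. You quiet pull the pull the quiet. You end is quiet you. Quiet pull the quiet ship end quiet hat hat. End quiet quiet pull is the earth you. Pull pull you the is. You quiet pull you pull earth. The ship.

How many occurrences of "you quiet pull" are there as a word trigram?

5

Scanning the 60 overlapping trigram windows for "you quiet pull":
  position 4–6: you quiet pull
  position 11–13: you quiet pull
  position 21–23: you quiet pull
  position 32–34: you quiet pull
  position 55–57: you quiet pull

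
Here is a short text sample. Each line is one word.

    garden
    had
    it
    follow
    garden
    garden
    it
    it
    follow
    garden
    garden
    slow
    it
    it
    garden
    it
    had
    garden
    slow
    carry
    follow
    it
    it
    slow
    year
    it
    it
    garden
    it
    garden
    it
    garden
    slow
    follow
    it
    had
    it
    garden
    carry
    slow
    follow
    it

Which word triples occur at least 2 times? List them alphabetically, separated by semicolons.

follow garden garden; garden it garden; it follow garden; it garden it; it it garden; slow follow it

Trigram counts meeting the condition (at least 2 times):
  follow garden garden: 2
  garden it garden: 2
  it follow garden: 2
  it garden it: 3
  it it garden: 2
  slow follow it: 2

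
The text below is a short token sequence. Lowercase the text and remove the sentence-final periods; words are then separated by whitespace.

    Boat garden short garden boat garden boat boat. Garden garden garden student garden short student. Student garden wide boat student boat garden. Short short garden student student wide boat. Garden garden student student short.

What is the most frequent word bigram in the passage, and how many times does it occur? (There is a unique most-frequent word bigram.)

"boat garden", 5 times

Bigram frequencies (highest first):
  boat garden: 5
  garden short: 3
  garden garden: 3
  garden student: 3
  student student: 3
  short garden: 2
  … (11 more, each ≤ 2)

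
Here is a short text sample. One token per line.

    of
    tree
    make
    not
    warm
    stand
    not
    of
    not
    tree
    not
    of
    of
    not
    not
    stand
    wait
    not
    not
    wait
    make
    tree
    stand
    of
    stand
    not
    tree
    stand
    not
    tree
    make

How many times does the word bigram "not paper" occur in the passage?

Scanning the 30 overlapping bigram windows for "not paper":
  (none found)

0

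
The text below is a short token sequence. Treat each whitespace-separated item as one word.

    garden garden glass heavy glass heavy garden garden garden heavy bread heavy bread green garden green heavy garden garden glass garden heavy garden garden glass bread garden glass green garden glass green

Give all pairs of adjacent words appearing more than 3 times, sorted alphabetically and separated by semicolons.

garden garden; garden glass

Bigram counts meeting the condition (more than 3 times):
  garden garden: 5
  garden glass: 5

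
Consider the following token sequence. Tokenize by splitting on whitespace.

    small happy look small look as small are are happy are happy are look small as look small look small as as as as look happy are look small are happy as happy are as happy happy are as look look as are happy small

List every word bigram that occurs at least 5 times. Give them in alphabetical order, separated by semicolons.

Bigram counts meeting the condition (at least 5 times):
  happy are: 5
  look small: 5

happy are; look small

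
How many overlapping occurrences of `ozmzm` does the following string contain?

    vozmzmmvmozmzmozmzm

3

Sliding a length-5 window over the 19 characters (15 positions):
  position 2–6: ozmzm
  position 10–14: ozmzm
  position 15–19: ozmzm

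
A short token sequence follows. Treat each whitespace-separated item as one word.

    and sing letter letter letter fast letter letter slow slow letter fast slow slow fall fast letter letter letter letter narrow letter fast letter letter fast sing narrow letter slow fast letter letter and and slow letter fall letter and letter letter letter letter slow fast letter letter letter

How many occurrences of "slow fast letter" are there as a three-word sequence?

2

Scanning the 47 overlapping trigram windows for "slow fast letter":
  position 30–32: slow fast letter
  position 45–47: slow fast letter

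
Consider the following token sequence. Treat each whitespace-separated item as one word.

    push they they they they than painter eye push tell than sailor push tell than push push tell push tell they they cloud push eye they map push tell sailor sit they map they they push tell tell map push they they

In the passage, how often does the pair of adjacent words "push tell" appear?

Scanning the 41 overlapping bigram windows for "push tell":
  position 9–10: push tell
  position 13–14: push tell
  position 17–18: push tell
  position 19–20: push tell
  position 28–29: push tell
  position 36–37: push tell

6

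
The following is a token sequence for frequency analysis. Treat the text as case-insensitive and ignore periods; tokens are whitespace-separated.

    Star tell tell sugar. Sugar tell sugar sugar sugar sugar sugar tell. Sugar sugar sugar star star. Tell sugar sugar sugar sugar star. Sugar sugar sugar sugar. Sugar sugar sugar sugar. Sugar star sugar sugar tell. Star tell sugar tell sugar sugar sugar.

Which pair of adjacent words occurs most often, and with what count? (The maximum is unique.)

"sugar sugar", 21 times

Bigram frequencies (highest first):
  sugar sugar: 21
  tell sugar: 6
  sugar tell: 4
  star tell: 3
  sugar star: 3
  star sugar: 2
  … (3 more, each ≤ 1)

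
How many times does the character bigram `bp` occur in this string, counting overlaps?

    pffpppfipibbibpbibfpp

Sliding a length-2 window over the 21 characters (20 positions):
  position 14–15: bp

1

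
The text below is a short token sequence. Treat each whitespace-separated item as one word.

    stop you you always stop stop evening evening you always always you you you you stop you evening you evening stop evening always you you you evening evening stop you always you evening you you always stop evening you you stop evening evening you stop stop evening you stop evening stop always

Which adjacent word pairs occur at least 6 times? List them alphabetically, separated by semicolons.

Bigram counts meeting the condition (at least 6 times):
  evening you: 6
  stop evening: 6
  you you: 8

evening you; stop evening; you you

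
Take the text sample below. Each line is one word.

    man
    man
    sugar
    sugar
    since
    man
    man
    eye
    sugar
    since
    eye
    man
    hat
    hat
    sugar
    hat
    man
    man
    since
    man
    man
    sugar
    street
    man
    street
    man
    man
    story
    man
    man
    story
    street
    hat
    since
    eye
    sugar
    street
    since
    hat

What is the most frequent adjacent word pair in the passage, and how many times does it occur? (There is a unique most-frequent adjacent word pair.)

Bigram frequencies (highest first):
  man man: 6
  man sugar: 2
  sugar since: 2
  since man: 2
  eye sugar: 2
  since eye: 2
  … (19 more, each ≤ 2)

"man man", 6 times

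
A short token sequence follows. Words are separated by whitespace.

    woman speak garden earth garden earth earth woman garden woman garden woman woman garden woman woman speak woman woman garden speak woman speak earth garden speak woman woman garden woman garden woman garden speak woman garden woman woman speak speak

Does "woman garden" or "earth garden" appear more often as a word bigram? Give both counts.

"woman garden": 8 occurrences
"earth garden": 2 occurrences

"woman garden" (8 vs 2)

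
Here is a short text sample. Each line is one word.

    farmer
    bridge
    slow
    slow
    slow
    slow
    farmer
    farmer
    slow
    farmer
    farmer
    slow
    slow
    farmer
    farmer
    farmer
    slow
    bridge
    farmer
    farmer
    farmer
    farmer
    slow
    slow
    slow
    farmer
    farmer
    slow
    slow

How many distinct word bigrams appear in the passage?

29 tokens → 28 bigram windows in total.
Repeated bigrams (each contributes count−1 duplicates):
  farmer farmer: 8
  slow slow: 7
  farmer slow: 5
  slow farmer: 4
20 duplicate windows → 28 − 20 = 8 distinct.

8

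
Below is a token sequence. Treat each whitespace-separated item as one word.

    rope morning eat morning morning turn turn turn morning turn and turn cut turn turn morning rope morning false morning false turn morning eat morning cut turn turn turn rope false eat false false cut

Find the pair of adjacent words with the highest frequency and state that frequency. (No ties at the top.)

Bigram frequencies (highest first):
  turn turn: 5
  turn morning: 3
  rope morning: 2
  morning eat: 2
  eat morning: 2
  morning turn: 2
  … (16 more, each ≤ 2)

"turn turn", 5 times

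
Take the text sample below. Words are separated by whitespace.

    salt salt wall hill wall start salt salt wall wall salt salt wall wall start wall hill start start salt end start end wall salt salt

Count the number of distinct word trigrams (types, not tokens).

20

26 tokens → 24 trigram windows in total.
Repeated trigrams (each contributes count−1 duplicates):
  salt salt wall: 3
  salt wall wall: 2
  wall salt salt: 2
4 duplicate windows → 24 − 4 = 20 distinct.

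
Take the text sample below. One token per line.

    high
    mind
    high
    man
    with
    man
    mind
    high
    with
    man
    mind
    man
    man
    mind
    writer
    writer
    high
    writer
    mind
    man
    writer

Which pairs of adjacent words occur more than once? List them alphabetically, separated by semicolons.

man mind; mind high; mind man; with man

Bigram counts meeting the condition (more than once):
  man mind: 3
  mind high: 2
  mind man: 2
  with man: 2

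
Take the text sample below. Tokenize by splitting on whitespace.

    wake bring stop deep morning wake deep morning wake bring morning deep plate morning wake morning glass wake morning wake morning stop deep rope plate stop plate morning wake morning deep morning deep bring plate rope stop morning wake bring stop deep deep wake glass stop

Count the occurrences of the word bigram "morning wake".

Scanning the 45 overlapping bigram windows for "morning wake":
  position 5–6: morning wake
  position 8–9: morning wake
  position 14–15: morning wake
  position 19–20: morning wake
  position 28–29: morning wake
  position 38–39: morning wake

6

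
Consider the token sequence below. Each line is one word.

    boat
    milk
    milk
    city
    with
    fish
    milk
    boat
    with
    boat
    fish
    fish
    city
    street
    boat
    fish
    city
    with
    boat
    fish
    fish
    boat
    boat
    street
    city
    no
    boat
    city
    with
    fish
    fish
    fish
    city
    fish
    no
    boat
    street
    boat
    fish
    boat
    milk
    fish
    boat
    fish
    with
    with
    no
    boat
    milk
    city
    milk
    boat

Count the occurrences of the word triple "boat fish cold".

0

Scanning the 50 overlapping trigram windows for "boat fish cold":
  (none found)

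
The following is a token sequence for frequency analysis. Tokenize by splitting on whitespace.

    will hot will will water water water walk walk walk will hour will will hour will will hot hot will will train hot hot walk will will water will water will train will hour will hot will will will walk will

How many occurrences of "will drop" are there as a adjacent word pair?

0

Scanning the 40 overlapping bigram windows for "will drop":
  (none found)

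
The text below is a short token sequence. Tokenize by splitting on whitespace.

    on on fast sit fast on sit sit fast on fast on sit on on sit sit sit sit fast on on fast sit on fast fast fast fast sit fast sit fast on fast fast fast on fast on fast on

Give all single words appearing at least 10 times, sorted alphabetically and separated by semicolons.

fast; on; sit

Unigram counts meeting the condition (at least 10 times):
  fast: 17
  on: 14
  sit: 11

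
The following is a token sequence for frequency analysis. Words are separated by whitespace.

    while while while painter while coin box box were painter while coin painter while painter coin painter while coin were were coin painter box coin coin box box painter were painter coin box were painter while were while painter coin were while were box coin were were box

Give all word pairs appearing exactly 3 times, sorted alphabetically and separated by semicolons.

coin box; coin painter; coin were; painter coin; were painter; while coin; while painter

Bigram counts meeting the condition (exactly 3 times):
  coin box: 3
  coin painter: 3
  coin were: 3
  painter coin: 3
  were painter: 3
  while coin: 3
  while painter: 3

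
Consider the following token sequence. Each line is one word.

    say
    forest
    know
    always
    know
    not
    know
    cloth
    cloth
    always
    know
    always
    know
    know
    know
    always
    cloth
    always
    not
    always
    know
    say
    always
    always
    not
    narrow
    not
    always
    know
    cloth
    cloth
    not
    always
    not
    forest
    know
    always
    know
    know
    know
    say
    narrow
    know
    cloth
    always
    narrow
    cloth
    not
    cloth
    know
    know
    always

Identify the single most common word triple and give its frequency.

"know always know", 3 times

Trigram frequencies (highest first):
  know always know: 3
  forest know always: 2
  know cloth cloth: 2
  always know know: 2
  know know know: 2
  know know always: 2
  … (36 more, each ≤ 2)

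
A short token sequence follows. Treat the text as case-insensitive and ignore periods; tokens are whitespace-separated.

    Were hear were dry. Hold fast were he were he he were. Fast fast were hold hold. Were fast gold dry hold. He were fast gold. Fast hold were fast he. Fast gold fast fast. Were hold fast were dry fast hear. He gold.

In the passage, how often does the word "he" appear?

Scanning the 44 tokens for "he":
  position 8: he
  position 10: he
  position 11: he
  position 23: he
  position 31: he
  position 43: he

6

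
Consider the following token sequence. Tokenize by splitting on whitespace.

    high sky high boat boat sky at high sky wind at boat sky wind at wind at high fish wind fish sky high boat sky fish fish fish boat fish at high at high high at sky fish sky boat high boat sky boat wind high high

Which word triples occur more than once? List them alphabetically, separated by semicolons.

high boat sky; sky high boat; sky wind at

Trigram counts meeting the condition (more than once):
  high boat sky: 2
  sky high boat: 2
  sky wind at: 2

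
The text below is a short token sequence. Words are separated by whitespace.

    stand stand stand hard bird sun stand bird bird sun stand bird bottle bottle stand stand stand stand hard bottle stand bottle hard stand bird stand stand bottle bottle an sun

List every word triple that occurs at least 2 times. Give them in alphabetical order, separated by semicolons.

Trigram counts meeting the condition (at least 2 times):
  bird sun stand: 2
  stand stand hard: 2
  stand stand stand: 3
  sun stand bird: 2

bird sun stand; stand stand hard; stand stand stand; sun stand bird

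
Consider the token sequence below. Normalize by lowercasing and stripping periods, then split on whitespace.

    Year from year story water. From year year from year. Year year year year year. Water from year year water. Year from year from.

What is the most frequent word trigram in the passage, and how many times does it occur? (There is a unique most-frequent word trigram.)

Trigram frequencies (highest first):
  year year year: 4
  year from year: 3
  from year year: 3
  water from year: 2
  year year water: 2
  from year story: 1
  … (7 more, each ≤ 1)

"year year year", 4 times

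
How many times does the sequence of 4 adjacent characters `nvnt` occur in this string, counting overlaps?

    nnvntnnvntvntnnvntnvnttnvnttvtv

5

Sliding a length-4 window over the 31 characters (28 positions):
  position 2–5: nvnt
  position 7–10: nvnt
  position 15–18: nvnt
  position 19–22: nvnt
  position 24–27: nvnt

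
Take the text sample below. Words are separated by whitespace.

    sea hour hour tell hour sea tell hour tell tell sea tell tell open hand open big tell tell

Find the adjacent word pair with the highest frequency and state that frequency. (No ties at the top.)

"tell tell", 3 times

Bigram frequencies (highest first):
  tell tell: 3
  hour tell: 2
  tell hour: 2
  sea tell: 2
  sea hour: 1
  hour hour: 1
  … (7 more, each ≤ 1)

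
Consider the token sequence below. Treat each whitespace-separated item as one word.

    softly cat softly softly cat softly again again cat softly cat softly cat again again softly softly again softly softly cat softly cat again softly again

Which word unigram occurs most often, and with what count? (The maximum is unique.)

"softly", 12 times

Unigram frequencies (highest first):
  softly: 12
  cat: 7
  again: 7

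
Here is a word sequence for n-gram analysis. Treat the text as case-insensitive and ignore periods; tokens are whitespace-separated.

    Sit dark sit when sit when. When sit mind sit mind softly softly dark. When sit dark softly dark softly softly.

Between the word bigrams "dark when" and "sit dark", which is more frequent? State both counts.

"sit dark" (2 vs 1)

"dark when": 1 occurrence
"sit dark": 2 occurrences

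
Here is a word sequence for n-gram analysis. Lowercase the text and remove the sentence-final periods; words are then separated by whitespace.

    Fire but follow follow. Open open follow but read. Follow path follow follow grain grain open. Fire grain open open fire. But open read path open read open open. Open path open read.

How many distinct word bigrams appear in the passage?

33 tokens → 32 bigram windows in total.
Repeated bigrams (each contributes count−1 duplicates):
  open open: 4
  open read: 3
  fire but: 2
  follow follow: 2
  grain open: 2
  open fire: 2
  path open: 2
10 duplicate windows → 32 − 10 = 22 distinct.

22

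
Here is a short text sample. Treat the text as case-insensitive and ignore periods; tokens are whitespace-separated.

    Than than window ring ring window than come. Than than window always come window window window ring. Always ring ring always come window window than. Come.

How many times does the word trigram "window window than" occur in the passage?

1

Scanning the 24 overlapping trigram windows for "window window than":
  position 23–25: window window than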